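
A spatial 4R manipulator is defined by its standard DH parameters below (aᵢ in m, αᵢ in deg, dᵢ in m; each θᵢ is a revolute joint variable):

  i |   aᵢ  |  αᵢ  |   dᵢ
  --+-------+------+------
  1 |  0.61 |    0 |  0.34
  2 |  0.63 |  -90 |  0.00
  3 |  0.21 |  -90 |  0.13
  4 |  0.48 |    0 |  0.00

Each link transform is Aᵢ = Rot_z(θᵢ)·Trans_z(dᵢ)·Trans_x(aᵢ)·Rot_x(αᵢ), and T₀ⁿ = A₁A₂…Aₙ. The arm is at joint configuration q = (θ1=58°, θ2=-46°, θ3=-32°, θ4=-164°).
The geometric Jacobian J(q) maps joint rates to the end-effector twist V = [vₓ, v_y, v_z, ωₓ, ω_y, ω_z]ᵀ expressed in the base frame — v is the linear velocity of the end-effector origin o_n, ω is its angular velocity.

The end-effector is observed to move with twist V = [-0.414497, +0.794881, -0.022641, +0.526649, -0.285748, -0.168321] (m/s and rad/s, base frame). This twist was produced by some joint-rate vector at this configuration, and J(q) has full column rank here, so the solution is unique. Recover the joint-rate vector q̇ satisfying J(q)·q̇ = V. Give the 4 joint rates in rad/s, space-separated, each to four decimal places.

0.5500 0.0110 -0.3890 0.8600

o_n = [0.6764, 0.8605, 0.2068]
J₁: ẑ×o_n = [-0.8605, 0.6764, 0.0000], ω = ẑ
J2: z=[0.0000, 0.0000, 1.0000] o=[0.3233, 0.5173, 0.3400] → [-0.3432, 0.3532, 0.0000, 0.0000, 0.0000, 1.0000]
J3: z=[-0.2079, 0.9781, 0.0000] o=[0.9395, 0.6483, 0.3400] → [-0.1303, -0.0277, 0.2132, -0.2079, 0.9781, 0.0000]
J4: z=[0.5183, 0.1102, -0.8480] o=[1.0867, 0.8125, 0.4513] → [0.0138, 0.4747, 0.0701, 0.5183, 0.1102, -0.8480]
q̇ = J⁺·V = [0.5500, 0.0110, -0.3890, 0.8600]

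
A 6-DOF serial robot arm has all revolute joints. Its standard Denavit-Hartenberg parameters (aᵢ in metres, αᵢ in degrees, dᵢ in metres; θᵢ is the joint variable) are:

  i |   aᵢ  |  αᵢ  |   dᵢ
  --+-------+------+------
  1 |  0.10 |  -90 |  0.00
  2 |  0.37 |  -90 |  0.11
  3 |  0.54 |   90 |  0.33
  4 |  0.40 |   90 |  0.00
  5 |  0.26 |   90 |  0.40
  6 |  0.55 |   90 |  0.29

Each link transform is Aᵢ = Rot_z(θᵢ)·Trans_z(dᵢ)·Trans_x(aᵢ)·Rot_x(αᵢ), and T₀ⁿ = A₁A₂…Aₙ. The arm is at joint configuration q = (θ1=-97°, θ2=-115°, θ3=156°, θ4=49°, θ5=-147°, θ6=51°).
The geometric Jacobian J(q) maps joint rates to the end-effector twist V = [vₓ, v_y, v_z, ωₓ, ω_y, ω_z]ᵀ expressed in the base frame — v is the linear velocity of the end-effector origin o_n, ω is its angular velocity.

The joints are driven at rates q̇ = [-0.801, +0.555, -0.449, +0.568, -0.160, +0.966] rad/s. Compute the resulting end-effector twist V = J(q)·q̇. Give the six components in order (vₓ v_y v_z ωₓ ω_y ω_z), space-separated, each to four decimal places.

-1.0442 0.1965 -0.2897 -0.3780 1.1430 -0.2204

o_n = [-0.2074, 0.0601, -0.6911]
J₁: ẑ×o_n = [-0.0601, -0.2074, 0.0000], ω = ẑ
J2: z=[0.9925, -0.1219, 0.0000] o=[-0.0122, -0.0993, 0.0000] → [0.0842, 0.6859, 0.1343, 0.9925, -0.1219, 0.0000]
J3: z=[-0.1105, -0.8996, 0.4226] o=[0.1160, 0.0425, 0.3353] → [0.9159, -0.2501, -0.2929, -0.1105, -0.8996, 0.4226]
J4: z=[-0.8858, 0.2819, 0.3686] o=[-0.1638, -0.4345, 0.0277] → [-0.3850, -0.6528, -0.4258, -0.8858, 0.2819, 0.3686]
J5: z=[-0.2677, 0.3384, -0.9021] o=[-0.3154, -0.7936, -0.0620] → [0.5572, -0.2659, -0.2651, -0.2677, 0.3384, -0.9021]
J6: z=[-0.5364, 0.7254, 0.4313] o=[-0.2144, -0.5024, -0.4261] → [-0.4348, -0.1391, -0.3068, -0.5364, 0.7254, 0.4313]
V = J·q̇ = [-1.0442, 0.1965, -0.2897, -0.3780, 1.1430, -0.2204]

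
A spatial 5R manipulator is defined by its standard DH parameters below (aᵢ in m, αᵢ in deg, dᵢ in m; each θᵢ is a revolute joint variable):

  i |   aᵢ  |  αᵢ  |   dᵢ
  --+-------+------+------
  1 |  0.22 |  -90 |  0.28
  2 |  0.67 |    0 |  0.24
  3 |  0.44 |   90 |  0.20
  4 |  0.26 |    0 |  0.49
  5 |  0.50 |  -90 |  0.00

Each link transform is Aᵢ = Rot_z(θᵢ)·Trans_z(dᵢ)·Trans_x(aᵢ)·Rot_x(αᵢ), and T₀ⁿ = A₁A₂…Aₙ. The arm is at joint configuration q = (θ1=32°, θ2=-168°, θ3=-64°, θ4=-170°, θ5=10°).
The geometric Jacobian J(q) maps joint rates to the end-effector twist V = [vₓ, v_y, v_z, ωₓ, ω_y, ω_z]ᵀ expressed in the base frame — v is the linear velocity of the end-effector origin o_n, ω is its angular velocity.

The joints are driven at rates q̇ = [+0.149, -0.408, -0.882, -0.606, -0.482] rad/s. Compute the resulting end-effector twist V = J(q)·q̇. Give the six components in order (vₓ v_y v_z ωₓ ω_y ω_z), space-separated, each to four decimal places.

o_n = [-0.0111, 0.2570, 0.3429]
J₁: ẑ×o_n = [-0.2570, -0.0111, 0.0000], ω = ẑ
J2: z=[-0.5299, 0.8480, 0.0000] o=[0.1866, 0.1166, 0.2800] → [0.0534, 0.0333, 0.0932, -0.5299, 0.8480, 0.0000]
J3: z=[-0.5299, 0.8480, 0.0000] o=[-0.4964, -0.0272, 0.4193] → [-0.0648, -0.0405, -0.5621, -0.5299, 0.8480, 0.0000]
J4: z=[0.6683, 0.4176, -0.6157] o=[-0.8321, -0.0011, 0.0726] → [0.2718, -0.6861, -0.1703, 0.6683, 0.4176, -0.6157]
J5: z=[0.6683, 0.4176, -0.6157] o=[-0.3470, 0.2487, -0.0273] → [0.1597, -0.4542, -0.1348, 0.6683, 0.4176, -0.6157]
V = J·q̇ = [-0.2446, 0.6552, 0.6260, -0.0435, -1.5483, 0.8188]

-0.2446 0.6552 0.6260 -0.0435 -1.5483 0.8188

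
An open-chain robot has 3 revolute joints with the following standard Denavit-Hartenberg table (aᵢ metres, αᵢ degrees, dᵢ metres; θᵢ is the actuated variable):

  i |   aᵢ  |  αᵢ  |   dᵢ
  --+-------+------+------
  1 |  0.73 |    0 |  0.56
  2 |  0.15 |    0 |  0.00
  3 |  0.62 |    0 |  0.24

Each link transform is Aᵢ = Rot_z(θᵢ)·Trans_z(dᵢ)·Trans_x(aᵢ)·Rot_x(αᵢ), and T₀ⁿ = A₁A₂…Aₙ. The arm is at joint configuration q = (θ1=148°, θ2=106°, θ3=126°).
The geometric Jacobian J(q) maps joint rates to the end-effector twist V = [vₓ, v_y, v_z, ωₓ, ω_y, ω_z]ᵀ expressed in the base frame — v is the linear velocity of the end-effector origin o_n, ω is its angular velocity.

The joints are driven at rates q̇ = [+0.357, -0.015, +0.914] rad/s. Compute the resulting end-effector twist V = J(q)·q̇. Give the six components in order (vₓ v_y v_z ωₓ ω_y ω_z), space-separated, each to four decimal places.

-0.3551 0.4966 0.0000 0.0000 0.0000 1.2560

o_n = [-0.0778, 0.4547, 0.8000]
J₁: ẑ×o_n = [-0.4547, -0.0778, 0.0000], ω = ẑ
J2: z=[0.0000, 0.0000, 1.0000] o=[-0.6191, 0.3868, 0.5600] → [-0.0679, 0.5413, 0.0000, 0.0000, 0.0000, 1.0000]
J3: z=[0.0000, 0.0000, 1.0000] o=[-0.6604, 0.2427, 0.5600] → [-0.2121, 0.5826, 0.0000, 0.0000, 0.0000, 1.0000]
V = J·q̇ = [-0.3551, 0.4966, 0.0000, 0.0000, 0.0000, 1.2560]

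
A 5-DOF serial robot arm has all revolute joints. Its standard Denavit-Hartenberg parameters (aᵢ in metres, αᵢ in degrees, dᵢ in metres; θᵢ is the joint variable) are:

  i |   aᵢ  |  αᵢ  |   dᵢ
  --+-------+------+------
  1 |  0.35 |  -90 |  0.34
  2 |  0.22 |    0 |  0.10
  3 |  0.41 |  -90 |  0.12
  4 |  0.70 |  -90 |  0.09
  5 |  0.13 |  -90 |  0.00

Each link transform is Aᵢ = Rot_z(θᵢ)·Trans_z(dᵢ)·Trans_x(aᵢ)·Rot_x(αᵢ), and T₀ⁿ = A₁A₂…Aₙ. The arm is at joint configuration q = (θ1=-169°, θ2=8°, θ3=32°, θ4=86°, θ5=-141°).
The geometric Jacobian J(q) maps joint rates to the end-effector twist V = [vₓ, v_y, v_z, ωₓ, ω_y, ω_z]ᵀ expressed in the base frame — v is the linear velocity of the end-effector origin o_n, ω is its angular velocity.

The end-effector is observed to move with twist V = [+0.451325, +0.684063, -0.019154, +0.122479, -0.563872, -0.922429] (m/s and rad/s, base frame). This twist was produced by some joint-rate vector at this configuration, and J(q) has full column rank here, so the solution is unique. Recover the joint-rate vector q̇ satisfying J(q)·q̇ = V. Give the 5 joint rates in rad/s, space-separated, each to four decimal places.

-0.7320 -0.2140 0.7830 0.1540 -0.1130

o_n = [-0.8608, 0.2173, -0.1126]
J₁: ẑ×o_n = [-0.2173, -0.8608, 0.0000], ω = ẑ
J2: z=[0.1908, -0.9816, 0.0000] o=[-0.3436, -0.0668, 0.3400] → [0.4443, 0.0864, -0.4535, 0.1908, -0.9816, 0.0000]
J3: z=[0.1908, -0.9816, 0.0000] o=[-0.5383, -0.2065, 0.3094] → [0.4143, 0.0805, -0.2356, 0.1908, -0.9816, 0.0000]
J4: z=[0.6310, 0.1226, -0.7660] o=[-0.8238, -0.3842, 0.0458] → [0.4413, 0.1284, 0.3841, 0.6310, 0.1226, -0.7660]
J5: z=[0.7368, 0.2143, 0.6412] o=[-0.9369, 0.3051, -0.0545] → [0.0439, 0.0917, -0.0811, 0.7368, 0.2143, 0.6412]
q̇ = J⁺·V = [-0.7320, -0.2140, 0.7830, 0.1540, -0.1130]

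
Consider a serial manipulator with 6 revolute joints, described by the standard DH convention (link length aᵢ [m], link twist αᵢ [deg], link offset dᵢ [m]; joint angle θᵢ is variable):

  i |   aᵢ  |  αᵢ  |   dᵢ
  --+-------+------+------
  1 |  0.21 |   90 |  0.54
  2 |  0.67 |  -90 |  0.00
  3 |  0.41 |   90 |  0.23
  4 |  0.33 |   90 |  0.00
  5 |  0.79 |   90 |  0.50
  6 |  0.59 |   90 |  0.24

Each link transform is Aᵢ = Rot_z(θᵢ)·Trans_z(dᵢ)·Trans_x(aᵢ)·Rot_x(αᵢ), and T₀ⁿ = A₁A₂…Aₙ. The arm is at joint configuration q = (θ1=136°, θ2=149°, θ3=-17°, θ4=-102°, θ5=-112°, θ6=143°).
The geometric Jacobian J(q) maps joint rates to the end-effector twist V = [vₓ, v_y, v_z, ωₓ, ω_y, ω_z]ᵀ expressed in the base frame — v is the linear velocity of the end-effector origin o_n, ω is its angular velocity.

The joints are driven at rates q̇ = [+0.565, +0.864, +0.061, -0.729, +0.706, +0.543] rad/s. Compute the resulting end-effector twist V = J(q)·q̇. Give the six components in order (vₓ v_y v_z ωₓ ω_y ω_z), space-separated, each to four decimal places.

0.4935 -0.1677 -0.5520 0.1407 0.1283 -0.2447

o_n = [-0.0181, -0.4282, 0.3477]
J₁: ẑ×o_n = [0.4282, -0.0181, 0.0000], ω = ẑ
J2: z=[0.6947, 0.7193, 0.0000] o=[-0.1511, 0.1459, 0.5400] → [-0.1383, 0.1336, -0.4944, 0.6947, 0.7193, 0.0000]
J3: z=[0.3705, -0.3578, -0.8572] o=[0.2621, -0.2531, 0.8851] → [0.0421, 0.4393, -0.1651, 0.3705, -0.3578, -0.8572]
J4: z=[0.4840, 0.8620, -0.1506] o=[0.6723, -0.4826, 0.8899] → [-0.4592, 0.3664, 0.6215, 0.4840, 0.8620, -0.1506]
J5: z=[-0.6984, 0.2769, -0.6600] o=[0.4983, -0.3425, 1.1328] → [-0.2740, -0.2074, 0.2029, -0.6984, 0.2769, -0.6600]
J6: z=[0.6701, -0.0708, -0.7388] o=[-0.0494, -0.9611, 0.6952] → [0.4183, 0.2098, 0.3593, 0.6701, -0.0708, -0.7388]
V = J·q̇ = [0.4935, -0.1677, -0.5520, 0.1407, 0.1283, -0.2447]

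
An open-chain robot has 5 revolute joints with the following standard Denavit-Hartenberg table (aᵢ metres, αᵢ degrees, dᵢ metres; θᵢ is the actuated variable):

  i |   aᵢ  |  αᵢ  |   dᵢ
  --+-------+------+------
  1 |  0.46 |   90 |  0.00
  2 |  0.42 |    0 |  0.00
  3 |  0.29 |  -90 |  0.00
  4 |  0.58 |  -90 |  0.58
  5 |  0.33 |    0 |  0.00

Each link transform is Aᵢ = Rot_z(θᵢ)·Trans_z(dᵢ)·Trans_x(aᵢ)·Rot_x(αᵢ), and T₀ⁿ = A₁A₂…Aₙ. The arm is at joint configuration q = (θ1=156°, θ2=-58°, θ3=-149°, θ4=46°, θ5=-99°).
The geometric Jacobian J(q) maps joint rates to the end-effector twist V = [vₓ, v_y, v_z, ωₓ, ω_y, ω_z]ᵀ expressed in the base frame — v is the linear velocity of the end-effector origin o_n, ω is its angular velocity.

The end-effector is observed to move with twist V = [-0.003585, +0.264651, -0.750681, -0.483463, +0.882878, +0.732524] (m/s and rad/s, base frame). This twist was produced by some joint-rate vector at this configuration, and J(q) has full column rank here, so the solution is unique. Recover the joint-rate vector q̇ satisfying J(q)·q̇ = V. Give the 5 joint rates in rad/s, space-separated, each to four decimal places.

o_n = [0.1324, -0.4750, -0.8651]
J₁: ẑ×o_n = [0.4750, 0.1324, -0.0000], ω = ẑ
J2: z=[0.4067, 0.9135, 0.0000] o=[-0.4202, 0.1871, 0.0000] → [-0.7903, 0.3519, -0.7741, 0.4067, 0.9135, 0.0000]
J3: z=[0.4067, 0.9135, 0.0000] o=[-0.6236, 0.2776, -0.3562] → [-0.4649, 0.2070, -0.9967, 0.4067, 0.9135, 0.0000]
J4: z=[0.4147, -0.1847, -0.8910] o=[-0.3875, 0.1725, -0.2245] → [-0.4587, -0.1976, -0.1726, 0.4147, -0.1847, -0.8910]
J5: z=[-0.8681, -0.3739, -0.3266] o=[0.0113, -0.4617, -0.5584] → [0.1103, -0.3058, 0.0568, -0.8681, -0.3739, -0.3266]
q̇ = J⁺·V = [0.0530, 0.2150, 0.7860, -0.9690, 0.5630]

0.0530 0.2150 0.7860 -0.9690 0.5630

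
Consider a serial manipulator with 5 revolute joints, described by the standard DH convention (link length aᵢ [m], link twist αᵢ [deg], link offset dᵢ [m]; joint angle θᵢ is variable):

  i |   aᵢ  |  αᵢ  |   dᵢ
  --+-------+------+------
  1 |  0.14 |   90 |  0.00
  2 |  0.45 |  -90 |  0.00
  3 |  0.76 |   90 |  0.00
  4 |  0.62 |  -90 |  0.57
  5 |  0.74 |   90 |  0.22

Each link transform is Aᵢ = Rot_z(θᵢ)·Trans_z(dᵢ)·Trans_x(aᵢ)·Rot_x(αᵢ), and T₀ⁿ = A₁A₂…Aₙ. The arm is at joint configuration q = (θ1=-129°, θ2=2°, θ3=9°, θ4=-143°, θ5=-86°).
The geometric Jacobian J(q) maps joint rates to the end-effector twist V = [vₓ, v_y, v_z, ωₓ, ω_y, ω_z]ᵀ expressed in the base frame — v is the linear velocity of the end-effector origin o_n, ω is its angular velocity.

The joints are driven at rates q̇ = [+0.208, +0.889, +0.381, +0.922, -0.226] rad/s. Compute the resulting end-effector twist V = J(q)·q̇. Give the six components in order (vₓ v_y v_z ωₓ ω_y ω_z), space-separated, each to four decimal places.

o_n = [-1.6946, -0.1280, -0.5444]
J₁: ẑ×o_n = [0.1280, -1.6946, 0.0000], ω = ẑ
J2: z=[-0.7771, 0.6293, 0.0000] o=[-0.0881, -0.1088, 0.0000] → [-0.3426, -0.4231, 1.0259, -0.7771, 0.6293, 0.0000]
J3: z=[0.0220, 0.0271, 0.9994] o=[-0.3711, -0.4583, 0.0157] → [-0.3453, -1.3104, 0.0431, 0.0220, 0.0271, 0.9994]
J4: z=[-0.8660, 0.5001, 0.0055] o=[-0.7508, -1.1161, 0.0419] → [-0.2986, -0.5129, -0.3837, -0.8660, 0.5001, 0.0055]
J5: z=[-0.3182, -0.5426, -0.7774] o=[-1.0052, -0.4126, -0.3450] → [0.3295, 0.4724, -0.4646, -0.3182, -0.5426, -0.7774]
V = J·q̇ = [-0.7593, -1.8075, 0.6797, -1.4090, 1.1535, 0.7695]

-0.7593 -1.8075 0.6797 -1.4090 1.1535 0.7695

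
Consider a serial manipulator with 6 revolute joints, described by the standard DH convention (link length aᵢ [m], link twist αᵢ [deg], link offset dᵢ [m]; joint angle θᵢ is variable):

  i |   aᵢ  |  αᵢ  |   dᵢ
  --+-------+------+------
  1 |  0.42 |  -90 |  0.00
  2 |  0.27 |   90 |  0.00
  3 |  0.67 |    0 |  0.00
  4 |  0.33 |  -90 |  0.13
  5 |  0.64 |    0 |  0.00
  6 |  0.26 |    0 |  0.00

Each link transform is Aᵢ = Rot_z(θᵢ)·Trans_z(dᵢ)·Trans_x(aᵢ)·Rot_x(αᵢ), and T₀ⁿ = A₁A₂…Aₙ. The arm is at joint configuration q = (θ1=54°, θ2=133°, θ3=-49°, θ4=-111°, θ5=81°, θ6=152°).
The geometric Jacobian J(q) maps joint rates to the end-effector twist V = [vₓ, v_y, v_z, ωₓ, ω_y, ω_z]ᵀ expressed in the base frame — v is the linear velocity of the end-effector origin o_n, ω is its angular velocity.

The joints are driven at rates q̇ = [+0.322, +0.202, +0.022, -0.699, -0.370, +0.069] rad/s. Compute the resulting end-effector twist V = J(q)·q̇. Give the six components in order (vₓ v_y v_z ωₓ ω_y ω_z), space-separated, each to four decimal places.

0.1050 0.3005 0.2687 -0.6420 -0.0588 0.8590

o_n = [0.4237, -0.4363, -0.1300]
J₁: ẑ×o_n = [0.4363, 0.4237, -0.0000], ω = ẑ
J2: z=[-0.8090, 0.5878, 0.0000] o=[0.2469, 0.3398, 0.0000] → [-0.0764, -0.1052, 0.5239, -0.8090, 0.5878, 0.0000]
J3: z=[0.4299, 0.5917, -0.6820] o=[0.1386, 0.1908, -0.1975] → [-0.3878, -0.2234, -0.4383, 0.4299, 0.5917, -0.6820]
J4: z=[0.4299, 0.5917, -0.6820] o=[0.3715, -0.3489, -0.5189] → [0.1705, -0.2028, -0.0684, 0.4299, 0.5917, -0.6820]
J5: z=[0.6231, -0.7410, -0.2501] o=[0.6430, -0.1673, -0.3808] → [-0.2531, -0.1014, -0.3302, 0.6231, -0.7410, -0.2501]
J6: z=[0.6231, -0.7410, -0.2501] o=[0.4367, -0.5095, 0.1191] → [0.2029, 0.1585, 0.0360, 0.6231, -0.7410, -0.2501]
V = J·q̇ = [0.1050, 0.3005, 0.2687, -0.6420, -0.0588, 0.8590]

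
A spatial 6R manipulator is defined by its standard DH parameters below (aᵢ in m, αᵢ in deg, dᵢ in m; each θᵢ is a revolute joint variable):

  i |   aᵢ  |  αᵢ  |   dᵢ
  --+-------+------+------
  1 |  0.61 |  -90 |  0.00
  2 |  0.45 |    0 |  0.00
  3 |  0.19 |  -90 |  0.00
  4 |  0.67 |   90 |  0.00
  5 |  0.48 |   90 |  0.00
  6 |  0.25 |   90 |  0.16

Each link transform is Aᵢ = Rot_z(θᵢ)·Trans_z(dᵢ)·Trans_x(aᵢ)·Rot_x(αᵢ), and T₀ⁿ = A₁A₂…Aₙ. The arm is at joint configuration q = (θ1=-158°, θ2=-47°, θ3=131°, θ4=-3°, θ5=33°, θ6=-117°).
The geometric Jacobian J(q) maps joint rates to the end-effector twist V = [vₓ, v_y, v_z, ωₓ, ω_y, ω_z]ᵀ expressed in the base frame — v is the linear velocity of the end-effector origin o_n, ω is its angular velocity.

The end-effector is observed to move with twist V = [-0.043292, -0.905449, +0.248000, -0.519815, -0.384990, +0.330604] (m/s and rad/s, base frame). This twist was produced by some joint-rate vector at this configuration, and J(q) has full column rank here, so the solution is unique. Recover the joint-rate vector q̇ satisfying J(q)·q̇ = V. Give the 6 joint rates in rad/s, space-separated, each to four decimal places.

o_n = [-0.9748, -0.2140, -0.9355]
J₁: ẑ×o_n = [0.2140, -0.9748, 0.0000], ω = ẑ
J2: z=[0.3746, -0.9272, 0.0000] o=[-0.5656, -0.2285, 0.0000] → [0.8674, 0.3505, -0.3740, 0.3746, -0.9272, 0.0000]
J3: z=[0.3746, -0.9272, 0.0000] o=[-0.8501, -0.3435, 0.3291] → [1.1725, 0.4737, -0.0671, 0.3746, -0.9272, 0.0000]
J4: z=[0.9221, 0.3726, -0.1045] o=[-0.8685, -0.3509, 0.1402] → [-0.3864, 1.0030, 0.1658, 0.9221, 0.3726, -0.1045]
J5: z=[0.3792, -0.9239, 0.0520] o=[-0.9203, -0.4096, -0.5253] → [0.3688, 0.1527, 0.0237, 0.3792, -0.9239, 0.0520]
J6: z=[-0.8154, -0.3602, -0.4532] o=[-0.7103, -0.3475, -0.9524] → [0.0544, 0.1337, -0.2041, -0.8154, -0.3602, -0.4532]
q̇ = J⁺·V = [0.2820, -0.9210, 0.1090, -0.5230, 0.9720, 0.1250]

0.2820 -0.9210 0.1090 -0.5230 0.9720 0.1250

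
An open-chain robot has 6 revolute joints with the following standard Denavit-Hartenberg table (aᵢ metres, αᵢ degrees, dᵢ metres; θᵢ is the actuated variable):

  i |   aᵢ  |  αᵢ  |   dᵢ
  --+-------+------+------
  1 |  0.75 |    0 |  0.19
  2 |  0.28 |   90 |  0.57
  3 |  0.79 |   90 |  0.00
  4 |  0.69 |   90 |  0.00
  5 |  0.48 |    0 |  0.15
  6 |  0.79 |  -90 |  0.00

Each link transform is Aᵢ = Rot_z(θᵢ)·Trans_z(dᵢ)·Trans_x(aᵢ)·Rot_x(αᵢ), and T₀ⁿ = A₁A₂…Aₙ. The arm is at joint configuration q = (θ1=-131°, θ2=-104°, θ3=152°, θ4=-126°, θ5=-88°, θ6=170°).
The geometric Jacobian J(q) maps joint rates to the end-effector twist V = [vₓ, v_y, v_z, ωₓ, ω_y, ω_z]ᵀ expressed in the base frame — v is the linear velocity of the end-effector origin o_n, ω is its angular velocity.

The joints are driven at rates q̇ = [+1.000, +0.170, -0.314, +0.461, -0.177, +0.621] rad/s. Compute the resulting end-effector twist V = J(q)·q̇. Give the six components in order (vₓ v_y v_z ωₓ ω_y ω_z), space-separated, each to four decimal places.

0.9506 -1.4362 0.2914 -0.3495 0.4067 1.4084

o_n = [-1.1076, -0.6851, 1.1157]
J₁: ẑ×o_n = [0.6851, -1.1076, 0.0000], ω = ẑ
J2: z=[0.0000, 0.0000, 1.0000] o=[-0.4920, -0.5660, 0.1900] → [0.1191, -0.6156, 0.0000, 0.0000, 0.0000, 1.0000]
J3: z=[0.8192, 0.5736, 0.0000] o=[-0.6526, -0.3367, 0.7600] → [0.2040, -0.2914, -0.0245, 0.8192, 0.5736, 0.0000]
J4: z=[-0.2693, 0.3846, 0.8829] o=[-0.2526, -0.9081, 1.1309] → [-0.2027, -0.7591, 0.2688, -0.2693, 0.3846, 0.8829]
J5: z=[0.0718, 0.9223, -0.3798] o=[-0.9152, -0.9349, 0.9405] → [0.2565, 0.0605, 0.1954, 0.0718, 0.9223, -0.3798]
J6: z=[0.0718, 0.9223, -0.3798] o=[-0.7914, -0.9817, 0.4553] → [0.7217, 0.0727, 0.3130, 0.0718, 0.9223, -0.3798]
V = J·q̇ = [0.9506, -1.4362, 0.2914, -0.3495, 0.4067, 1.4084]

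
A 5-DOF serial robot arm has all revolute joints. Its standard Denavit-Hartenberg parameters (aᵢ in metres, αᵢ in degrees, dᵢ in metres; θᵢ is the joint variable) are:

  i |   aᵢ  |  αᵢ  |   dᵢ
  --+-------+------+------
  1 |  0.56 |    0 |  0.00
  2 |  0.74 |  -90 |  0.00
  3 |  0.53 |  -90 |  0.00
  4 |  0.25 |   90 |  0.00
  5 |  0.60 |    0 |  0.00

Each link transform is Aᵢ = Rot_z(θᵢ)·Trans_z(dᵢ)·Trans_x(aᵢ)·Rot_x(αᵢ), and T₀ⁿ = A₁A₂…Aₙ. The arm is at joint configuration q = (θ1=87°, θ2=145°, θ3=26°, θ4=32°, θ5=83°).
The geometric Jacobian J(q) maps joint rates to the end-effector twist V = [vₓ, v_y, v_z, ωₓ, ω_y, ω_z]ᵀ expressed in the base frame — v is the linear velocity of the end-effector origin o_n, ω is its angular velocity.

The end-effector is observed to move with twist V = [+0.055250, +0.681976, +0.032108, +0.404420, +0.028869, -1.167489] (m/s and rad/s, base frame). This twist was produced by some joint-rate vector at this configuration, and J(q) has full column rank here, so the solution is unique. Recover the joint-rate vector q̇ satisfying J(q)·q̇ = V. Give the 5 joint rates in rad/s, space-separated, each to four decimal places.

-0.5140 0.1430 0.1330 0.8350 0.1980

o_n = [-0.8454, -0.2822, -0.8877]
J₁: ẑ×o_n = [0.2822, -0.8454, 0.0000], ω = ẑ
J2: z=[0.0000, 0.0000, 1.0000] o=[0.0293, 0.5592, 0.0000] → [0.8414, -0.8747, 0.0000, 0.0000, 0.0000, 1.0000]
J3: z=[0.7880, -0.6157, 0.0000] o=[-0.4263, -0.0239, 0.0000] → [0.5465, 0.6995, -0.4616, 0.7880, -0.6157, 0.0000]
J4: z=[0.2699, 0.3454, -0.8988] o=[-0.7196, -0.3993, -0.2323] → [-0.1212, 0.2900, 0.0751, 0.2699, 0.3454, -0.8988]
J5: z=[0.3750, -0.8974, -0.2323] o=[-0.9413, -0.4679, -0.3253] → [0.5479, 0.1887, 0.1557, 0.3750, -0.8974, -0.2323]
q̇ = J⁺·V = [-0.5140, 0.1430, 0.1330, 0.8350, 0.1980]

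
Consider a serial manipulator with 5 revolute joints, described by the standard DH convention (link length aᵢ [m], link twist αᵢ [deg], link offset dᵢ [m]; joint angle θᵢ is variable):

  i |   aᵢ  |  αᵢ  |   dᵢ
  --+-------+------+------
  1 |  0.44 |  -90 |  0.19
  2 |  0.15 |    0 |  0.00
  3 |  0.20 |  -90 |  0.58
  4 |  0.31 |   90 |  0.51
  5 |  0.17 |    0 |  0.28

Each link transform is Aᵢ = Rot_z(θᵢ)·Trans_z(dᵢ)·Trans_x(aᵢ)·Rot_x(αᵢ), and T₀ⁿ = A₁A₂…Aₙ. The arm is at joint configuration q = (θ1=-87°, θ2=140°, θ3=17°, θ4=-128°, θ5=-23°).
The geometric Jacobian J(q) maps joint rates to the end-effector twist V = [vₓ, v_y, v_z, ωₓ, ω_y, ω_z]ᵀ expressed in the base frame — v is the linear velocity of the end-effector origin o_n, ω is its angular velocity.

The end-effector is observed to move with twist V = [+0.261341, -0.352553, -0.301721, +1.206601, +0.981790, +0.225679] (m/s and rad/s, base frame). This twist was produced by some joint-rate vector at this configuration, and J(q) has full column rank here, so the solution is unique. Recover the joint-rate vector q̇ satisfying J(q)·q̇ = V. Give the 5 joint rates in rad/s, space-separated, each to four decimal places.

-0.0900 -0.2570 0.9500 0.6490 -0.9150

o_n = [0.7969, -0.3940, 0.6222]
J₁: ẑ×o_n = [0.3940, 0.7969, -0.0000], ω = ẑ
J2: z=[0.9986, 0.0523, 0.0000] o=[0.0230, -0.4394, 0.1900] → [0.0226, -0.4316, 0.0049, 0.9986, 0.0523, 0.0000]
J3: z=[0.9986, 0.0523, 0.0000] o=[0.0170, -0.3246, 0.0936] → [0.0277, -0.5279, -0.1100, 0.9986, 0.0523, 0.0000]
J4: z=[-0.0204, 0.3902, 0.9205] o=[0.5866, -0.1104, 0.0154] → [0.4977, 0.2060, -0.0763, -0.0204, 0.3902, 0.9205]
J5: z=[-0.5769, -0.7566, 0.3079] o=[0.8293, -0.0741, 0.5595] → [0.0510, 0.0262, 0.1600, -0.5769, -0.7566, 0.3079]
q̇ = J⁺·V = [-0.0900, -0.2570, 0.9500, 0.6490, -0.9150]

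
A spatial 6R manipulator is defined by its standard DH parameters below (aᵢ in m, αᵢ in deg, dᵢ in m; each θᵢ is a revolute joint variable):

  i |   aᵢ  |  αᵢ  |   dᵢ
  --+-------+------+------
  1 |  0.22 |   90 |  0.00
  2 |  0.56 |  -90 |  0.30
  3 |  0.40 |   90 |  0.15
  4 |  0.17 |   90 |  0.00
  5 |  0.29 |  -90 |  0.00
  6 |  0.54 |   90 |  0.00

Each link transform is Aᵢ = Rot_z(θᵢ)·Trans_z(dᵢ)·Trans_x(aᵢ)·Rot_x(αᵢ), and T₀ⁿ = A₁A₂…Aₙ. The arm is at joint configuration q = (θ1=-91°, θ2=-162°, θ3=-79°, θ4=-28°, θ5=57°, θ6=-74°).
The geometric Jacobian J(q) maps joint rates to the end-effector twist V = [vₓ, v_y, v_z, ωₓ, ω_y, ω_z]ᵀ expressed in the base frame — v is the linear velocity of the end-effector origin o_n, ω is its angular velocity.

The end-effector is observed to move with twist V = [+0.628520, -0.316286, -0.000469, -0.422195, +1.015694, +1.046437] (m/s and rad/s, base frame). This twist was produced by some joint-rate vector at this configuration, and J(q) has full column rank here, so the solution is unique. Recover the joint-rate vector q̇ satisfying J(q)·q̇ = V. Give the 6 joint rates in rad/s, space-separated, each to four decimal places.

o_n = [-0.8742, 0.2328, 0.3839]
J₁: ẑ×o_n = [-0.2328, -0.8742, 0.0000], ω = ẑ
J2: z=[-0.9998, 0.0175, 0.0000] o=[-0.0038, -0.2200, 0.0000] → [0.0067, 0.3839, -0.4375, -0.9998, 0.0175, 0.0000]
J3: z=[-0.0054, -0.3090, -0.9511] o=[-0.2945, 0.3178, -0.1730] → [-0.2529, 0.5544, -0.1787, -0.0054, -0.3090, -0.9511]
J4: z=[-0.2071, -0.9301, 0.3033] o=[-0.6866, 0.3509, -0.3393] → [-0.6369, 0.0929, -0.1500, -0.2071, -0.9301, 0.3033]
J5: z=[0.4641, 0.1796, 0.8674] o=[-0.8330, 0.4053, -0.2722] → [0.2675, -0.3402, -0.0727, 0.4641, 0.1796, 0.8674]
J6: z=[0.6095, -0.7753, -0.1656] o=[-1.0194, 0.2297, -0.1362] → [-0.4027, -0.3411, 0.1145, 0.6095, -0.7753, -0.1656]
q̇ = J⁺·V = [0.1520, 0.1420, -0.6940, -0.2280, 0.2150, -0.7070]

0.1520 0.1420 -0.6940 -0.2280 0.2150 -0.7070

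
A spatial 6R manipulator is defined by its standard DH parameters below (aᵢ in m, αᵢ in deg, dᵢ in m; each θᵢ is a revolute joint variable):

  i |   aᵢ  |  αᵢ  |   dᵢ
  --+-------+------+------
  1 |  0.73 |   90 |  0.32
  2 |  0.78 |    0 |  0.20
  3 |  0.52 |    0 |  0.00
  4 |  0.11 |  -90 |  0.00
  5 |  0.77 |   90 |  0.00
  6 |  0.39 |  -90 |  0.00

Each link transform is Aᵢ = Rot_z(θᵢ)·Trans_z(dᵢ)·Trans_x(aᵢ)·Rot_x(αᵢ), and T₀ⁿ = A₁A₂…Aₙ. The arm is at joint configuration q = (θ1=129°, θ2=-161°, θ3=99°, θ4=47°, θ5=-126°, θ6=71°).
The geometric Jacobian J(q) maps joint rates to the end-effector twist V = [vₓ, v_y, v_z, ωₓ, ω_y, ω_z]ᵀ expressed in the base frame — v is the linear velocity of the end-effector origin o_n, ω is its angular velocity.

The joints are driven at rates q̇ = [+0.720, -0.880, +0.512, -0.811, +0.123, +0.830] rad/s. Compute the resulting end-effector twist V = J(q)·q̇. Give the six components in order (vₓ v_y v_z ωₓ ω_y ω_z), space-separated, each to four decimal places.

-0.8000 0.7787 0.9539 -0.9072 -1.5283 1.0126

o_n = [0.7640, 0.5274, 0.0711]
J₁: ẑ×o_n = [-0.5274, 0.7640, 0.0000], ω = ẑ
J2: z=[0.7771, 0.6293, 0.0000] o=[-0.4594, 0.5673, 0.3200] → [-0.1566, 0.1934, -0.8009, 0.7771, 0.6293, 0.0000]
J3: z=[0.7771, 0.6293, 0.0000] o=[0.1602, 0.1200, 0.0661] → [0.0032, -0.0039, -0.0634, 0.7771, 0.6293, 0.0000]
J4: z=[0.7771, 0.6293, 0.0000] o=[0.0065, 0.3098, -0.3931] → [0.2921, -0.3607, -0.3076, 0.7771, 0.6293, 0.0000]
J5: z=[-0.1629, 0.2011, 0.9659] o=[-0.0603, 0.3923, -0.4215] → [-0.0314, 0.8765, -0.1878, -0.1629, 0.2011, 0.9659]
J6: z=[0.0350, -0.9772, 0.2094] o=[0.6989, 0.4446, -0.3044] → [-0.3843, 0.0005, 0.0665, 0.0350, -0.9772, 0.2094]
V = J·q̇ = [-0.8000, 0.7787, 0.9539, -0.9072, -1.5283, 1.0126]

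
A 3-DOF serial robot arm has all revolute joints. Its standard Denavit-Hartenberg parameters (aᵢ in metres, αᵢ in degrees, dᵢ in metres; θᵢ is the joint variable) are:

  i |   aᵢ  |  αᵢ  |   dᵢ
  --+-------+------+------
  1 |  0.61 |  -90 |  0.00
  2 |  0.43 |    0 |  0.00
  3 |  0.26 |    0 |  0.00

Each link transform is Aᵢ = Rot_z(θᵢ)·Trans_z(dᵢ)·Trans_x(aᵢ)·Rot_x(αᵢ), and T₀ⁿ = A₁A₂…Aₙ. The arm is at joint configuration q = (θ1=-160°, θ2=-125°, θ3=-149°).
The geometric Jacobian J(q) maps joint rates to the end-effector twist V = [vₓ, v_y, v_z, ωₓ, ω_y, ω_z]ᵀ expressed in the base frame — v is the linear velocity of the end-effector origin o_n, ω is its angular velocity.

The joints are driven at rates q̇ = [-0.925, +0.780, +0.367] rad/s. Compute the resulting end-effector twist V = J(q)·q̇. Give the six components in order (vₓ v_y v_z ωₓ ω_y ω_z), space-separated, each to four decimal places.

o_n = [-0.3585, -0.1305, 0.0929]
J₁: ẑ×o_n = [0.1305, -0.3585, 0.0000], ω = ẑ
J2: z=[0.3420, -0.9397, 0.0000] o=[-0.5732, -0.2086, 0.0000] → [-0.0873, -0.0318, 0.2285, 0.3420, -0.9397, 0.0000]
J3: z=[0.3420, -0.9397, 0.0000] o=[-0.3414, -0.1243, 0.3522] → [0.2437, 0.0887, -0.0181, 0.3420, -0.9397, 0.0000]
V = J·q̇ = [-0.0993, 0.3394, 0.1716, 0.3923, -1.0778, -0.9250]

-0.0993 0.3394 0.1716 0.3923 -1.0778 -0.9250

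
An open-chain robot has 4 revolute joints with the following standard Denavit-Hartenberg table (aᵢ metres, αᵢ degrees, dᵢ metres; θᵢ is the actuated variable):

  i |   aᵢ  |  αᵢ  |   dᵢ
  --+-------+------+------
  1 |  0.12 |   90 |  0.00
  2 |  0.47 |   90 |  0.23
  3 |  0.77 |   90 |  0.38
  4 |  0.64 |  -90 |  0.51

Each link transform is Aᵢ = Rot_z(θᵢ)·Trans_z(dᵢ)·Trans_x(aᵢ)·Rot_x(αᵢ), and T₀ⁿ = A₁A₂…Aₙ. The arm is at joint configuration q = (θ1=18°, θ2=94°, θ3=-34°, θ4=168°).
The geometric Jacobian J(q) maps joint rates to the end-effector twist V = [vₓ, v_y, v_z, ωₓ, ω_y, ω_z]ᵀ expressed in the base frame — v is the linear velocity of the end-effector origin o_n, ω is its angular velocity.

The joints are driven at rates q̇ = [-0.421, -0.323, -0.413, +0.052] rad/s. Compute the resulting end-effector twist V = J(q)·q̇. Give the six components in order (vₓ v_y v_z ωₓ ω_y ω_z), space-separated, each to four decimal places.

0.2987 -0.2493 -0.3738 -0.5030 0.2215 -0.4788

o_n = [0.4962, 0.4486, 0.3392]
J₁: ẑ×o_n = [-0.4486, 0.4962, 0.0000], ω = ẑ
J2: z=[0.3090, -0.9511, 0.0000] o=[0.1141, 0.0371, 0.0000] → [-0.3226, -0.1048, 0.4906, 0.3090, -0.9511, 0.0000]
J3: z=[0.9487, 0.3083, 0.0698] o=[0.1540, -0.1918, 0.4689] → [-0.0846, 0.1469, 0.5021, 0.9487, 0.3083, 0.0698]
J4: z=[-0.2191, 0.8005, -0.5578] o=[0.3391, 0.3211, 1.1322] → [-0.5636, -0.2614, -0.1537, -0.2191, 0.8005, -0.5578]
V = J·q̇ = [0.2987, -0.2493, -0.3738, -0.5030, 0.2215, -0.4788]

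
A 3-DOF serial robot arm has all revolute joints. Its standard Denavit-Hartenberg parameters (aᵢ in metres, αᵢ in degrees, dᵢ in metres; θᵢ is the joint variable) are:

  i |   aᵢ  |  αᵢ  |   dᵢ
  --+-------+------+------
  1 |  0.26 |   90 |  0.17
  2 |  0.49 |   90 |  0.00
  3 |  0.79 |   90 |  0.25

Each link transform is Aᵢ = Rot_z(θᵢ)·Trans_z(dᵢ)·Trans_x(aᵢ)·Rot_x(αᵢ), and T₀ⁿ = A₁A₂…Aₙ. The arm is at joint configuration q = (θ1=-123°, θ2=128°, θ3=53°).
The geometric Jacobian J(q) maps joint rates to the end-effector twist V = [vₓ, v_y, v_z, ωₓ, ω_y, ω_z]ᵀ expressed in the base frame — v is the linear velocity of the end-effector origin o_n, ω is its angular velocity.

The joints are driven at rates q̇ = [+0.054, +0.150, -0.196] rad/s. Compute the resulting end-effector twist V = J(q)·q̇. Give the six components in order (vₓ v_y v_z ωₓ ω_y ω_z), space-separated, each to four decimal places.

o_n = [-0.4543, 0.4588, 1.0847]
J₁: ẑ×o_n = [-0.4588, -0.4543, 0.0000], ω = ẑ
J2: z=[-0.8387, 0.5446, 0.0000] o=[-0.1416, -0.2181, 0.1700] → [0.4982, 0.7671, -0.3974, -0.8387, 0.5446, 0.0000]
J3: z=[-0.4292, -0.6609, 0.6157] o=[0.0227, 0.0350, 0.5561] → [-0.6103, -0.0668, -0.4972, -0.4292, -0.6609, 0.6157]
V = J·q̇ = [0.1696, 0.1036, 0.0378, -0.0417, 0.2112, -0.0667]

0.1696 0.1036 0.0378 -0.0417 0.2112 -0.0667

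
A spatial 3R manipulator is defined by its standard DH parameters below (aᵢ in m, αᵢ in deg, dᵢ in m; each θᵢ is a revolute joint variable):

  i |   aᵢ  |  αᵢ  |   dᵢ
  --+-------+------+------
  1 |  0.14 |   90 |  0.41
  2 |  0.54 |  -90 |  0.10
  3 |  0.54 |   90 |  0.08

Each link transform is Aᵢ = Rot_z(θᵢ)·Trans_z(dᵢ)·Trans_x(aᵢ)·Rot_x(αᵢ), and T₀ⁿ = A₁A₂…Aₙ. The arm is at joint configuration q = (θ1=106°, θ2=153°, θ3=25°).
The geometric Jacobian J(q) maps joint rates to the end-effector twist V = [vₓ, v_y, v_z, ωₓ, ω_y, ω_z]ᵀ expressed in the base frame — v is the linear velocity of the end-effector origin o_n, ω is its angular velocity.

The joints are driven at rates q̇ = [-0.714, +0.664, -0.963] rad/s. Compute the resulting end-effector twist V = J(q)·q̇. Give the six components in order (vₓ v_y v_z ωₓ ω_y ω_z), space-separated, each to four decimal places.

o_n = [0.1010, -0.8174, 0.8061]
J₁: ẑ×o_n = [0.8174, 0.1010, -0.0000], ω = ẑ
J2: z=[0.9613, 0.2756, 0.0000] o=[-0.0386, 0.1346, 0.4100] → [0.1092, -0.3807, -0.9535, 0.9613, 0.2756, 0.0000]
J3: z=[0.1251, -0.4364, -0.8910] o=[0.1902, -0.3004, 0.6552] → [-0.5265, 0.0606, -0.1036, 0.1251, -0.4364, -0.8910]
V = J·q̇ = [-0.0041, -0.3832, -0.5334, 0.5178, 0.6033, 0.1440]

-0.0041 -0.3832 -0.5334 0.5178 0.6033 0.1440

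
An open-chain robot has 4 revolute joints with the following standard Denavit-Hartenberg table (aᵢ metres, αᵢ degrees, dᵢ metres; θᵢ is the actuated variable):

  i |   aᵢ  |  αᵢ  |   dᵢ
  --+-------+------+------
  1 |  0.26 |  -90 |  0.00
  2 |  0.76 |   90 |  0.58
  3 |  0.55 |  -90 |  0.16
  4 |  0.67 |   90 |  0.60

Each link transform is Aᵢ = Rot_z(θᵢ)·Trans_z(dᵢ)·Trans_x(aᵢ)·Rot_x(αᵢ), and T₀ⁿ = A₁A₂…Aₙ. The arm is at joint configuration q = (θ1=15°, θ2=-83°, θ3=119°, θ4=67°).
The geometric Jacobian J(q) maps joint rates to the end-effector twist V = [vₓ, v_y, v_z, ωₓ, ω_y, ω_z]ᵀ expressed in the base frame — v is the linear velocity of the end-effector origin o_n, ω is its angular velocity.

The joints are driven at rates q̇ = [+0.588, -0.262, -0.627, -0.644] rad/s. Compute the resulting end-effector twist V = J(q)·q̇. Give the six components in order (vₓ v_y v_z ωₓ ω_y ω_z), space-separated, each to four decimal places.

o_n = [0.4118, 1.1447, -0.2128]
J₁: ẑ×o_n = [-1.1447, 0.4118, 0.0000], ω = ẑ
J2: z=[-0.2588, 0.9659, 0.0000] o=[0.2511, 0.0673, 0.0000] → [-0.2056, -0.0551, -0.4340, -0.2588, 0.9659, 0.0000]
J3: z=[-0.9587, -0.2569, 0.1219] o=[0.1905, 0.6515, 0.7543] → [0.1883, -0.9003, -0.4160, -0.9587, -0.2569, 0.1219]
J4: z=[0.0225, -0.4959, -0.8681] o=[-0.1188, 1.0666, 0.5092] → [0.4258, -0.4443, 0.2649, 0.0225, -0.4959, -0.8681]
V = J·q̇ = [-1.0115, 1.1072, 0.2040, 0.6544, 0.2273, 1.0706]

-1.0115 1.1072 0.2040 0.6544 0.2273 1.0706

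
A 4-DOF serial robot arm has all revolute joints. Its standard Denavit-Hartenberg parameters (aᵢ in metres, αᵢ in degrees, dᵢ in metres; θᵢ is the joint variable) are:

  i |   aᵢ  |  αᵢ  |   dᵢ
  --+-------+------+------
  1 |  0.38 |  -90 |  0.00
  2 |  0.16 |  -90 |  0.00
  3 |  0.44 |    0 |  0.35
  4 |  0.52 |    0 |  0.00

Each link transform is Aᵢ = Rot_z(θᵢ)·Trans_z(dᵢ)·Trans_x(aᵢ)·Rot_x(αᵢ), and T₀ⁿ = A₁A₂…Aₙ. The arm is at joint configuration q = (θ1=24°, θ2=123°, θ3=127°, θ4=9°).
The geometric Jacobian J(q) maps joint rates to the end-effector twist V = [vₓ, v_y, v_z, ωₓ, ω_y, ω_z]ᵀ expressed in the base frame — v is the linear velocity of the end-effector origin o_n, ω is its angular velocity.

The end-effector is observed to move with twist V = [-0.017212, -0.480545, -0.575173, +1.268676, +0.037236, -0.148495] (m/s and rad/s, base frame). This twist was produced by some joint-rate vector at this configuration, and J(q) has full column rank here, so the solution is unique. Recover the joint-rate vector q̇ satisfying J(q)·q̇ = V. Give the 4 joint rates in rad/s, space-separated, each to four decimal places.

0.6140 -0.4820 -0.4590 -0.9410

o_n = [0.6071, -0.5098, 0.5922]
J₁: ẑ×o_n = [0.5098, 0.6071, -0.0000], ω = ẑ
J2: z=[-0.4067, 0.9135, 0.0000] o=[0.3471, 0.1546, 0.0000] → [0.5410, 0.2409, 0.0327, -0.4067, 0.9135, 0.0000]
J3: z=[-0.7662, -0.3411, 0.5446] o=[0.2675, 0.1191, -0.1342] → [0.0947, 0.7415, 0.5977, -0.7662, -0.3411, 0.5446]
J4: z=[-0.7662, -0.3411, 0.5446] o=[0.2741, -0.2626, 0.2785] → [0.0276, 0.4217, 0.3029, -0.7662, -0.3411, 0.5446]
q̇ = J⁺·V = [0.6140, -0.4820, -0.4590, -0.9410]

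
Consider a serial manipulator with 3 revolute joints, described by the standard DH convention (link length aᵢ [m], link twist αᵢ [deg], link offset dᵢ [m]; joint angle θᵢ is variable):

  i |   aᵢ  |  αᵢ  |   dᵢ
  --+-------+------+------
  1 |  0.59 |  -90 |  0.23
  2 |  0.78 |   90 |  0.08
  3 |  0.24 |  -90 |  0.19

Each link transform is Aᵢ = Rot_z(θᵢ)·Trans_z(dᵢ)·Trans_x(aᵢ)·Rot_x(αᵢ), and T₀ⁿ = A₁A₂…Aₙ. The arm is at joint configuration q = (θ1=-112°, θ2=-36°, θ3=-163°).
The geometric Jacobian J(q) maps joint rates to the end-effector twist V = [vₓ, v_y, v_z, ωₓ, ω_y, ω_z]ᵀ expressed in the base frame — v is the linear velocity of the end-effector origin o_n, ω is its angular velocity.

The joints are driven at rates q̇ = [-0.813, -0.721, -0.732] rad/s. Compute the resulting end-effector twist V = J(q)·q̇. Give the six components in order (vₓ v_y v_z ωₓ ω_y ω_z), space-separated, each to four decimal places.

-0.3990 0.5686 0.2104 -0.8297 -0.1288 -1.4052

o_n = [-0.3369, -0.8601, 0.7073]
J₁: ẑ×o_n = [0.8601, -0.3369, 0.0000], ω = ẑ
J2: z=[0.9272, -0.3746, 0.0000] o=[-0.2210, -0.5470, 0.2300] → [-0.1788, -0.4425, -0.3337, 0.9272, -0.3746, 0.0000]
J3: z=[0.2202, 0.5450, 0.8090] o=[-0.3832, -1.1621, 0.6885] → [-0.2341, 0.0333, 0.0412, 0.2202, 0.5450, 0.8090]
V = J·q̇ = [-0.3990, 0.5686, 0.2104, -0.8297, -0.1288, -1.4052]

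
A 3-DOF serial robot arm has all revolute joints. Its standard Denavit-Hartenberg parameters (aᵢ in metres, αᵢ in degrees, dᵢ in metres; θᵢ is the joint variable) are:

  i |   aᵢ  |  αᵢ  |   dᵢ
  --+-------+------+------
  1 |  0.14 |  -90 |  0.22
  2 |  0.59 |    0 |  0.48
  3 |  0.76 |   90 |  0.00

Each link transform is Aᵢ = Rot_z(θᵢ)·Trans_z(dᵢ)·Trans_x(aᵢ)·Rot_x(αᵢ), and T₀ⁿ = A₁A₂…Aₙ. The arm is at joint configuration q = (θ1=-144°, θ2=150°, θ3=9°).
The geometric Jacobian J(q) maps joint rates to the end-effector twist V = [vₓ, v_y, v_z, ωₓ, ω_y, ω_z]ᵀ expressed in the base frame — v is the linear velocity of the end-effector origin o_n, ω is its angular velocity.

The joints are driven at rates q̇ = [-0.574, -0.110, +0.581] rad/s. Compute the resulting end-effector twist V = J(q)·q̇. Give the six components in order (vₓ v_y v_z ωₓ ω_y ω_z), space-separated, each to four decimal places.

0.2192 -0.6074 0.2780 0.2768 -0.3810 -0.5740

o_n = [1.1563, 0.2468, -0.3474]
J₁: ẑ×o_n = [-0.2468, 1.1563, 0.0000], ω = ẑ
J2: z=[0.5878, -0.8090, 0.0000] o=[-0.1133, -0.0823, 0.2200] → [0.4590, 0.3335, 1.2205, 0.5878, -0.8090, 0.0000]
J3: z=[0.5878, -0.8090, 0.0000] o=[0.5822, -0.1703, -0.0750] → [0.2203, 0.1601, 0.7095, 0.5878, -0.8090, 0.0000]
V = J·q̇ = [0.2192, -0.6074, 0.2780, 0.2768, -0.3810, -0.5740]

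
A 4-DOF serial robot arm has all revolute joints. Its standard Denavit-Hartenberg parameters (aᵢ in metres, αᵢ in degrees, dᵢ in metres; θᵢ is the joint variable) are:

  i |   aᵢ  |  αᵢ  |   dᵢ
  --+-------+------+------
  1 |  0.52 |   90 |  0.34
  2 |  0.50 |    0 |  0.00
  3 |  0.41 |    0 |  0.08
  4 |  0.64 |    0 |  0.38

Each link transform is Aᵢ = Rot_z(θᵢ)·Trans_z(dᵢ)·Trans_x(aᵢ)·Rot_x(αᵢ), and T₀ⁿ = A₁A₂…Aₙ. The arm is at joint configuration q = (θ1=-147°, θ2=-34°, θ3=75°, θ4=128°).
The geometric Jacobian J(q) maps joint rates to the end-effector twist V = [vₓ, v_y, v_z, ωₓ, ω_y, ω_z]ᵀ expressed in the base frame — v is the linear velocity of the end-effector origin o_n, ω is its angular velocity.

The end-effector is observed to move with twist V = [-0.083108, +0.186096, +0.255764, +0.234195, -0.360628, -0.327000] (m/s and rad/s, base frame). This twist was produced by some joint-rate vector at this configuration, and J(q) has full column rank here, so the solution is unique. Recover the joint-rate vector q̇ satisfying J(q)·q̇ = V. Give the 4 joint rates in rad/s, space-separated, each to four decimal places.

o_n = [-0.7669, 0.0504, 0.4515]
J₁: ẑ×o_n = [-0.0504, -0.7669, 0.0000], ω = ẑ
J2: z=[-0.5446, 0.8387, 0.0000] o=[-0.4361, -0.2832, 0.3400] → [0.0935, 0.0607, 0.0957, -0.5446, 0.8387, 0.0000]
J3: z=[-0.5446, 0.8387, 0.0000] o=[-0.7838, -0.5090, 0.0604] → [0.3280, 0.2130, -0.3188, -0.5446, 0.8387, 0.0000]
J4: z=[-0.5446, 0.8387, 0.0000] o=[-1.0868, -0.6104, 0.3294] → [0.1024, 0.0665, -0.6282, -0.5446, 0.8387, 0.0000]
q̇ = J⁺·V = [-0.3270, 0.0840, -0.2430, -0.2710]

-0.3270 0.0840 -0.2430 -0.2710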